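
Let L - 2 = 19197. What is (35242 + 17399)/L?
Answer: 52641/19199 ≈ 2.7419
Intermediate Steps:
L = 19199 (L = 2 + 19197 = 19199)
(35242 + 17399)/L = (35242 + 17399)/19199 = 52641*(1/19199) = 52641/19199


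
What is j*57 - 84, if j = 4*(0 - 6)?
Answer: -1452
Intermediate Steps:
j = -24 (j = 4*(-6) = -24)
j*57 - 84 = -24*57 - 84 = -1368 - 84 = -1452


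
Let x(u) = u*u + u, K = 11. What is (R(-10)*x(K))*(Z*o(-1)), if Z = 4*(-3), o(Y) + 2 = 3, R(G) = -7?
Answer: 11088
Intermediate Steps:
o(Y) = 1 (o(Y) = -2 + 3 = 1)
x(u) = u + u² (x(u) = u² + u = u + u²)
Z = -12
(R(-10)*x(K))*(Z*o(-1)) = (-77*(1 + 11))*(-12*1) = -77*12*(-12) = -7*132*(-12) = -924*(-12) = 11088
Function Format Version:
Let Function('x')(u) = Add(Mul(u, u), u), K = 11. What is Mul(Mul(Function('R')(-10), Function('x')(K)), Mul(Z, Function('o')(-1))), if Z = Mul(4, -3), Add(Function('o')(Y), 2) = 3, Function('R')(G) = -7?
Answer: 11088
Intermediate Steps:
Function('o')(Y) = 1 (Function('o')(Y) = Add(-2, 3) = 1)
Function('x')(u) = Add(u, Pow(u, 2)) (Function('x')(u) = Add(Pow(u, 2), u) = Add(u, Pow(u, 2)))
Z = -12
Mul(Mul(Function('R')(-10), Function('x')(K)), Mul(Z, Function('o')(-1))) = Mul(Mul(-7, Mul(11, Add(1, 11))), Mul(-12, 1)) = Mul(Mul(-7, Mul(11, 12)), -12) = Mul(Mul(-7, 132), -12) = Mul(-924, -12) = 11088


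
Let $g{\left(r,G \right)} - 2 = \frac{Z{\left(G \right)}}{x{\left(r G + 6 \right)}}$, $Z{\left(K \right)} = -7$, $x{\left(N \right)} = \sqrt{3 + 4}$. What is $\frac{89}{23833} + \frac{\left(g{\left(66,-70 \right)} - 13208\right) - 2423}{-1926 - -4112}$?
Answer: $- \frac{372291403}{52098938} - \frac{\sqrt{7}}{2186} \approx -7.1471$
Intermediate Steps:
$x{\left(N \right)} = \sqrt{7}$
$g{\left(r,G \right)} = 2 - \sqrt{7}$ ($g{\left(r,G \right)} = 2 - \frac{7}{\sqrt{7}} = 2 - 7 \frac{\sqrt{7}}{7} = 2 - \sqrt{7}$)
$\frac{89}{23833} + \frac{\left(g{\left(66,-70 \right)} - 13208\right) - 2423}{-1926 - -4112} = \frac{89}{23833} + \frac{\left(\left(2 - \sqrt{7}\right) - 13208\right) - 2423}{-1926 - -4112} = 89 \cdot \frac{1}{23833} + \frac{\left(-13206 - \sqrt{7}\right) - 2423}{-1926 + 4112} = \frac{89}{23833} + \frac{-15629 - \sqrt{7}}{2186} = \frac{89}{23833} + \left(-15629 - \sqrt{7}\right) \frac{1}{2186} = \frac{89}{23833} - \left(\frac{15629}{2186} + \frac{\sqrt{7}}{2186}\right) = - \frac{372291403}{52098938} - \frac{\sqrt{7}}{2186}$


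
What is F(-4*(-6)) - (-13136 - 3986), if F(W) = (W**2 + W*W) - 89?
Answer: 18185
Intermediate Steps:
F(W) = -89 + 2*W**2 (F(W) = (W**2 + W**2) - 89 = 2*W**2 - 89 = -89 + 2*W**2)
F(-4*(-6)) - (-13136 - 3986) = (-89 + 2*(-4*(-6))**2) - (-13136 - 3986) = (-89 + 2*24**2) - 1*(-17122) = (-89 + 2*576) + 17122 = (-89 + 1152) + 17122 = 1063 + 17122 = 18185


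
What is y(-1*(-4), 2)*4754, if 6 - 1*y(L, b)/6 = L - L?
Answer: 171144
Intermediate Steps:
y(L, b) = 36 (y(L, b) = 36 - 6*(L - L) = 36 - 6*0 = 36 + 0 = 36)
y(-1*(-4), 2)*4754 = 36*4754 = 171144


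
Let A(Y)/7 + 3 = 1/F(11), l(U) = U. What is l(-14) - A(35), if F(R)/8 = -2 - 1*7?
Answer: 511/72 ≈ 7.0972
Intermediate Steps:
F(R) = -72 (F(R) = 8*(-2 - 1*7) = 8*(-2 - 7) = 8*(-9) = -72)
A(Y) = -1519/72 (A(Y) = -21 + 7/(-72) = -21 + 7*(-1/72) = -21 - 7/72 = -1519/72)
l(-14) - A(35) = -14 - 1*(-1519/72) = -14 + 1519/72 = 511/72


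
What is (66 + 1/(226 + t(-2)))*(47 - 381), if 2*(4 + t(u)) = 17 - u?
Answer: -10207040/463 ≈ -22045.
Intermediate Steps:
t(u) = 9/2 - u/2 (t(u) = -4 + (17 - u)/2 = -4 + (17/2 - u/2) = 9/2 - u/2)
(66 + 1/(226 + t(-2)))*(47 - 381) = (66 + 1/(226 + (9/2 - ½*(-2))))*(47 - 381) = (66 + 1/(226 + (9/2 + 1)))*(-334) = (66 + 1/(226 + 11/2))*(-334) = (66 + 1/(463/2))*(-334) = (66 + 2/463)*(-334) = (30560/463)*(-334) = -10207040/463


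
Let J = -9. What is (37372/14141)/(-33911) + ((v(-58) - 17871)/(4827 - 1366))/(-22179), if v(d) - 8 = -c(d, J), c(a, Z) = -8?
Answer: 5693373989537/36809869633110069 ≈ 0.00015467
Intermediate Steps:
v(d) = 16 (v(d) = 8 - 1*(-8) = 8 + 8 = 16)
(37372/14141)/(-33911) + ((v(-58) - 17871)/(4827 - 1366))/(-22179) = (37372/14141)/(-33911) + ((16 - 17871)/(4827 - 1366))/(-22179) = (37372*(1/14141))*(-1/33911) - 17855/3461*(-1/22179) = (37372/14141)*(-1/33911) - 17855*1/3461*(-1/22179) = -37372/479535451 - 17855/3461*(-1/22179) = -37372/479535451 + 17855/76761519 = 5693373989537/36809869633110069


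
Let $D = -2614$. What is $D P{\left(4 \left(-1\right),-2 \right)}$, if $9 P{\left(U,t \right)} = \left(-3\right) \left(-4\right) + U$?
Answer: $- \frac{20912}{9} \approx -2323.6$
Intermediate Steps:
$P{\left(U,t \right)} = \frac{4}{3} + \frac{U}{9}$ ($P{\left(U,t \right)} = \frac{\left(-3\right) \left(-4\right) + U}{9} = \frac{12 + U}{9} = \frac{4}{3} + \frac{U}{9}$)
$D P{\left(4 \left(-1\right),-2 \right)} = - 2614 \left(\frac{4}{3} + \frac{4 \left(-1\right)}{9}\right) = - 2614 \left(\frac{4}{3} + \frac{1}{9} \left(-4\right)\right) = - 2614 \left(\frac{4}{3} - \frac{4}{9}\right) = \left(-2614\right) \frac{8}{9} = - \frac{20912}{9}$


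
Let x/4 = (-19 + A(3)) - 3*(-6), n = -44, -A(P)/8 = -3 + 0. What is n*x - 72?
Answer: -4120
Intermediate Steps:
A(P) = 24 (A(P) = -8*(-3 + 0) = -8*(-3) = 24)
x = 92 (x = 4*((-19 + 24) - 3*(-6)) = 4*(5 + 18) = 4*23 = 92)
n*x - 72 = -44*92 - 72 = -4048 - 72 = -4120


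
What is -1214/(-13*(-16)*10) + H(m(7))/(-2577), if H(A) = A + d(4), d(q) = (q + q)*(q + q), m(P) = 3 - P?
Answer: -542213/893360 ≈ -0.60694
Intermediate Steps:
d(q) = 4*q**2 (d(q) = (2*q)*(2*q) = 4*q**2)
H(A) = 64 + A (H(A) = A + 4*4**2 = A + 4*16 = A + 64 = 64 + A)
-1214/(-13*(-16)*10) + H(m(7))/(-2577) = -1214/(-13*(-16)*10) + (64 + (3 - 1*7))/(-2577) = -1214/(208*10) + (64 + (3 - 7))*(-1/2577) = -1214/2080 + (64 - 4)*(-1/2577) = -1214*1/2080 + 60*(-1/2577) = -607/1040 - 20/859 = -542213/893360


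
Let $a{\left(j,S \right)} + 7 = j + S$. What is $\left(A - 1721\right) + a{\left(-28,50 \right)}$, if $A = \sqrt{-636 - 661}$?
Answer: $-1706 + i \sqrt{1297} \approx -1706.0 + 36.014 i$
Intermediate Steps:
$a{\left(j,S \right)} = -7 + S + j$ ($a{\left(j,S \right)} = -7 + \left(j + S\right) = -7 + \left(S + j\right) = -7 + S + j$)
$A = i \sqrt{1297}$ ($A = \sqrt{-1297} = i \sqrt{1297} \approx 36.014 i$)
$\left(A - 1721\right) + a{\left(-28,50 \right)} = \left(i \sqrt{1297} - 1721\right) - -15 = \left(-1721 + i \sqrt{1297}\right) + 15 = -1706 + i \sqrt{1297}$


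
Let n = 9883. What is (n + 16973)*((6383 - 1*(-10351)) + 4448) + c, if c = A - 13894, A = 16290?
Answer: 568866188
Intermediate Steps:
c = 2396 (c = 16290 - 13894 = 2396)
(n + 16973)*((6383 - 1*(-10351)) + 4448) + c = (9883 + 16973)*((6383 - 1*(-10351)) + 4448) + 2396 = 26856*((6383 + 10351) + 4448) + 2396 = 26856*(16734 + 4448) + 2396 = 26856*21182 + 2396 = 568863792 + 2396 = 568866188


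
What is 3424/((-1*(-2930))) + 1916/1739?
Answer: 5784108/2547635 ≈ 2.2704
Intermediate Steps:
3424/((-1*(-2930))) + 1916/1739 = 3424/2930 + 1916*(1/1739) = 3424*(1/2930) + 1916/1739 = 1712/1465 + 1916/1739 = 5784108/2547635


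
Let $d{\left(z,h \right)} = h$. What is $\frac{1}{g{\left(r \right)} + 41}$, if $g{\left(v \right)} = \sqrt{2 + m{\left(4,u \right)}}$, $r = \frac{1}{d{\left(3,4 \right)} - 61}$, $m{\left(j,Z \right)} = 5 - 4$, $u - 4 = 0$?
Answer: $\frac{41}{1678} - \frac{\sqrt{3}}{1678} \approx 0.023402$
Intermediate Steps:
$u = 4$ ($u = 4 + 0 = 4$)
$m{\left(j,Z \right)} = 1$ ($m{\left(j,Z \right)} = 5 - 4 = 1$)
$r = - \frac{1}{57}$ ($r = \frac{1}{4 - 61} = \frac{1}{-57} = - \frac{1}{57} \approx -0.017544$)
$g{\left(v \right)} = \sqrt{3}$ ($g{\left(v \right)} = \sqrt{2 + 1} = \sqrt{3}$)
$\frac{1}{g{\left(r \right)} + 41} = \frac{1}{\sqrt{3} + 41} = \frac{1}{41 + \sqrt{3}}$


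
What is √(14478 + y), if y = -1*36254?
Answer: 4*I*√1361 ≈ 147.57*I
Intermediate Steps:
y = -36254
√(14478 + y) = √(14478 - 36254) = √(-21776) = 4*I*√1361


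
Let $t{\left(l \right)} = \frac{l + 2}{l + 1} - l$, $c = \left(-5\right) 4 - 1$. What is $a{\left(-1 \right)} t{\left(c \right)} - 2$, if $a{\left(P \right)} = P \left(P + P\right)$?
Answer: $\frac{419}{10} \approx 41.9$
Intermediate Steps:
$a{\left(P \right)} = 2 P^{2}$ ($a{\left(P \right)} = P 2 P = 2 P^{2}$)
$c = -21$ ($c = -20 - 1 = -21$)
$t{\left(l \right)} = - l + \frac{2 + l}{1 + l}$ ($t{\left(l \right)} = \frac{2 + l}{1 + l} - l = - l + \frac{2 + l}{1 + l}$)
$a{\left(-1 \right)} t{\left(c \right)} - 2 = 2 \left(-1\right)^{2} \frac{2 - \left(-21\right)^{2}}{1 - 21} - 2 = 2 \cdot 1 \frac{2 - 441}{-20} - 2 = 2 \left(- \frac{2 - 441}{20}\right) - 2 = 2 \left(\left(- \frac{1}{20}\right) \left(-439\right)\right) - 2 = 2 \cdot \frac{439}{20} - 2 = \frac{439}{10} - 2 = \frac{419}{10}$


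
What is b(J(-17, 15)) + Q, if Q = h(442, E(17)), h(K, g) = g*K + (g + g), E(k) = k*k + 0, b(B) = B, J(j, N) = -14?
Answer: 128302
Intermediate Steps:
E(k) = k**2 (E(k) = k**2 + 0 = k**2)
h(K, g) = 2*g + K*g (h(K, g) = K*g + 2*g = 2*g + K*g)
Q = 128316 (Q = 17**2*(2 + 442) = 289*444 = 128316)
b(J(-17, 15)) + Q = -14 + 128316 = 128302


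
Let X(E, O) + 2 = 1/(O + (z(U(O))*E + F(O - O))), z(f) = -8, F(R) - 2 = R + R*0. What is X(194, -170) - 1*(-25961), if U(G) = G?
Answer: 44649479/1720 ≈ 25959.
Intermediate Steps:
F(R) = 2 + R (F(R) = 2 + (R + R*0) = 2 + (R + 0) = 2 + R)
X(E, O) = -2 + 1/(2 + O - 8*E) (X(E, O) = -2 + 1/(O + (-8*E + (2 + (O - O)))) = -2 + 1/(O + (-8*E + (2 + 0))) = -2 + 1/(O + (-8*E + 2)) = -2 + 1/(O + (2 - 8*E)) = -2 + 1/(2 + O - 8*E))
X(194, -170) - 1*(-25961) = (-3 - 2*(-170) + 16*194)/(2 - 170 - 8*194) - 1*(-25961) = (-3 + 340 + 3104)/(2 - 170 - 1552) + 25961 = 3441/(-1720) + 25961 = -1/1720*3441 + 25961 = -3441/1720 + 25961 = 44649479/1720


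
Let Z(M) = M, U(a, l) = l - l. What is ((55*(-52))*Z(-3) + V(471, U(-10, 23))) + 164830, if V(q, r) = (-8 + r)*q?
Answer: 169642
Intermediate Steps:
U(a, l) = 0
V(q, r) = q*(-8 + r)
((55*(-52))*Z(-3) + V(471, U(-10, 23))) + 164830 = ((55*(-52))*(-3) + 471*(-8 + 0)) + 164830 = (-2860*(-3) + 471*(-8)) + 164830 = (8580 - 3768) + 164830 = 4812 + 164830 = 169642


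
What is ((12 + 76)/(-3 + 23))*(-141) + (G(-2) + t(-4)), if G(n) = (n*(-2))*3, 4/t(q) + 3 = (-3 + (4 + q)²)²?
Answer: -9116/15 ≈ -607.73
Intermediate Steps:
t(q) = 4/(-3 + (-3 + (4 + q)²)²)
G(n) = -6*n (G(n) = -2*n*3 = -6*n)
((12 + 76)/(-3 + 23))*(-141) + (G(-2) + t(-4)) = ((12 + 76)/(-3 + 23))*(-141) + (-6*(-2) + 4/(-3 + (-3 + (4 - 4)²)²)) = (88/20)*(-141) + (12 + 4/(-3 + (-3 + 0²)²)) = (88*(1/20))*(-141) + (12 + 4/(-3 + (-3 + 0)²)) = (22/5)*(-141) + (12 + 4/(-3 + (-3)²)) = -3102/5 + (12 + 4/(-3 + 9)) = -3102/5 + (12 + 4/6) = -3102/5 + (12 + 4*(⅙)) = -3102/5 + (12 + ⅔) = -3102/5 + 38/3 = -9116/15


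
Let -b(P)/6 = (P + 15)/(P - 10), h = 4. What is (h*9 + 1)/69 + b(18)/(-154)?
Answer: 2693/3864 ≈ 0.69695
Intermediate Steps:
b(P) = -6*(15 + P)/(-10 + P) (b(P) = -6*(P + 15)/(P - 10) = -6*(15 + P)/(-10 + P))
(h*9 + 1)/69 + b(18)/(-154) = (4*9 + 1)/69 + (6*(-15 - 1*18)/(-10 + 18))/(-154) = (36 + 1)*(1/69) + (6*(-15 - 18)/8)*(-1/154) = 37*(1/69) + (6*(⅛)*(-33))*(-1/154) = 37/69 - 99/4*(-1/154) = 37/69 + 9/56 = 2693/3864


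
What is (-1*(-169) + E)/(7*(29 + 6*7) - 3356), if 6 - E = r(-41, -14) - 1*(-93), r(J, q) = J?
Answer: -41/953 ≈ -0.043022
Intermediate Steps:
E = -46 (E = 6 - (-41 - 1*(-93)) = 6 - (-41 + 93) = 6 - 1*52 = 6 - 52 = -46)
(-1*(-169) + E)/(7*(29 + 6*7) - 3356) = (-1*(-169) - 46)/(7*(29 + 6*7) - 3356) = (169 - 46)/(7*(29 + 42) - 3356) = 123/(7*71 - 3356) = 123/(497 - 3356) = 123/(-2859) = 123*(-1/2859) = -41/953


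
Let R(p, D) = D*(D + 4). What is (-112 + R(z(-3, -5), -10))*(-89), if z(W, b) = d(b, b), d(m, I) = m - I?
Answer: 4628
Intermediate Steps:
z(W, b) = 0 (z(W, b) = b - b = 0)
R(p, D) = D*(4 + D)
(-112 + R(z(-3, -5), -10))*(-89) = (-112 - 10*(4 - 10))*(-89) = (-112 - 10*(-6))*(-89) = (-112 + 60)*(-89) = -52*(-89) = 4628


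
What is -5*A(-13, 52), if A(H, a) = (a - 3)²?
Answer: -12005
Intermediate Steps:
A(H, a) = (-3 + a)²
-5*A(-13, 52) = -5*(-3 + 52)² = -5*49² = -5*2401 = -12005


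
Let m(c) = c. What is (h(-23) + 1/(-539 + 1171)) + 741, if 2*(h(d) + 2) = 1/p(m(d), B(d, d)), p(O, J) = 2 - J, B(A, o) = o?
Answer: 11676541/15800 ≈ 739.02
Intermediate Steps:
h(d) = -2 + 1/(2*(2 - d))
(h(-23) + 1/(-539 + 1171)) + 741 = ((7 - 4*(-23))/(2*(-2 - 23)) + 1/(-539 + 1171)) + 741 = ((1/2)*(7 + 92)/(-25) + 1/632) + 741 = ((1/2)*(-1/25)*99 + 1/632) + 741 = (-99/50 + 1/632) + 741 = -31259/15800 + 741 = 11676541/15800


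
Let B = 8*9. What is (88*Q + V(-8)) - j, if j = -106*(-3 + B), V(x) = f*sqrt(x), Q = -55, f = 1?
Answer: 2474 + 2*I*sqrt(2) ≈ 2474.0 + 2.8284*I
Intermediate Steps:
B = 72
V(x) = sqrt(x) (V(x) = 1*sqrt(x) = sqrt(x))
j = -7314 (j = -106*(-3 + 72) = -106*69 = -7314)
(88*Q + V(-8)) - j = (88*(-55) + sqrt(-8)) - 1*(-7314) = (-4840 + 2*I*sqrt(2)) + 7314 = 2474 + 2*I*sqrt(2)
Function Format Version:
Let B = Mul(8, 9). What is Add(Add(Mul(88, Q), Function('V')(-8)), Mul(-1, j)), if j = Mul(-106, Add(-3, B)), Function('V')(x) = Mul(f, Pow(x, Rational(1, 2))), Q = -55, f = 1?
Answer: Add(2474, Mul(2, I, Pow(2, Rational(1, 2)))) ≈ Add(2474.0, Mul(2.8284, I))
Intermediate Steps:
B = 72
Function('V')(x) = Pow(x, Rational(1, 2)) (Function('V')(x) = Mul(1, Pow(x, Rational(1, 2))) = Pow(x, Rational(1, 2)))
j = -7314 (j = Mul(-106, Add(-3, 72)) = Mul(-106, 69) = -7314)
Add(Add(Mul(88, Q), Function('V')(-8)), Mul(-1, j)) = Add(Add(Mul(88, -55), Pow(-8, Rational(1, 2))), Mul(-1, -7314)) = Add(Add(-4840, Mul(2, I, Pow(2, Rational(1, 2)))), 7314) = Add(2474, Mul(2, I, Pow(2, Rational(1, 2))))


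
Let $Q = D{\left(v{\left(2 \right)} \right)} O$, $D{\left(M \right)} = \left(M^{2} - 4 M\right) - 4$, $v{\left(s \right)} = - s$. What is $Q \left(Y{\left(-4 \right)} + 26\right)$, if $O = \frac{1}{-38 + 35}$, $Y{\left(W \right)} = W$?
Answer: $- \frac{176}{3} \approx -58.667$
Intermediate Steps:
$D{\left(M \right)} = -4 + M^{2} - 4 M$
$O = - \frac{1}{3}$ ($O = \frac{1}{-3} = - \frac{1}{3} \approx -0.33333$)
$Q = - \frac{8}{3}$ ($Q = \left(-4 + \left(\left(-1\right) 2\right)^{2} - 4 \left(\left(-1\right) 2\right)\right) \left(- \frac{1}{3}\right) = \left(-4 + \left(-2\right)^{2} - -8\right) \left(- \frac{1}{3}\right) = \left(-4 + 4 + 8\right) \left(- \frac{1}{3}\right) = 8 \left(- \frac{1}{3}\right) = - \frac{8}{3} \approx -2.6667$)
$Q \left(Y{\left(-4 \right)} + 26\right) = - \frac{8 \left(-4 + 26\right)}{3} = \left(- \frac{8}{3}\right) 22 = - \frac{176}{3}$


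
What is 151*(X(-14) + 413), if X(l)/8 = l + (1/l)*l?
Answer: 46659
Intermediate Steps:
X(l) = 8 + 8*l (X(l) = 8*(l + (1/l)*l) = 8*(l + l/l) = 8*(l + 1) = 8*(1 + l) = 8 + 8*l)
151*(X(-14) + 413) = 151*((8 + 8*(-14)) + 413) = 151*((8 - 112) + 413) = 151*(-104 + 413) = 151*309 = 46659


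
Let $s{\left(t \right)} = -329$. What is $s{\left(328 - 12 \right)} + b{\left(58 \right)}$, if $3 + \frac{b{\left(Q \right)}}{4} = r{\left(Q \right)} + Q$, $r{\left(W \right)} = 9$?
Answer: $-73$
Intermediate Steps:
$b{\left(Q \right)} = 24 + 4 Q$ ($b{\left(Q \right)} = -12 + 4 \left(9 + Q\right) = -12 + \left(36 + 4 Q\right) = 24 + 4 Q$)
$s{\left(328 - 12 \right)} + b{\left(58 \right)} = -329 + \left(24 + 4 \cdot 58\right) = -329 + \left(24 + 232\right) = -329 + 256 = -73$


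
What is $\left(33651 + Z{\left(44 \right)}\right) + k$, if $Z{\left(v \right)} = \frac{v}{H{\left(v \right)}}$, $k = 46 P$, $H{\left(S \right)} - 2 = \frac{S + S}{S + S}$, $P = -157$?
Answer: $\frac{79331}{3} \approx 26444.0$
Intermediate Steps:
$H{\left(S \right)} = 3$ ($H{\left(S \right)} = 2 + \frac{S + S}{S + S} = 2 + \frac{2 S}{2 S} = 2 + 2 S \frac{1}{2 S} = 2 + 1 = 3$)
$k = -7222$ ($k = 46 \left(-157\right) = -7222$)
$Z{\left(v \right)} = \frac{v}{3}$
$\left(33651 + Z{\left(44 \right)}\right) + k = \left(33651 + \frac{1}{3} \cdot 44\right) - 7222 = \left(33651 + \frac{44}{3}\right) - 7222 = \frac{100997}{3} - 7222 = \frac{79331}{3}$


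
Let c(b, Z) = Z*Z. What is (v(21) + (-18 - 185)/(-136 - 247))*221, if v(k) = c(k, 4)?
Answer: 1399151/383 ≈ 3653.1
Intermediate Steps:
c(b, Z) = Z²
v(k) = 16 (v(k) = 4² = 16)
(v(21) + (-18 - 185)/(-136 - 247))*221 = (16 + (-18 - 185)/(-136 - 247))*221 = (16 - 203/(-383))*221 = (16 - 203*(-1/383))*221 = (16 + 203/383)*221 = (6331/383)*221 = 1399151/383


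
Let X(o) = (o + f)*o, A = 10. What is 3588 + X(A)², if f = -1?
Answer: 11688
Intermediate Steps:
X(o) = o*(-1 + o) (X(o) = (o - 1)*o = (-1 + o)*o = o*(-1 + o))
3588 + X(A)² = 3588 + (10*(-1 + 10))² = 3588 + (10*9)² = 3588 + 90² = 3588 + 8100 = 11688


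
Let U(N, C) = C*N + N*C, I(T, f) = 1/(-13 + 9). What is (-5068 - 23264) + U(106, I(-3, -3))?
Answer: -28385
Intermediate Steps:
I(T, f) = -1/4 (I(T, f) = 1/(-4) = -1/4)
U(N, C) = 2*C*N (U(N, C) = C*N + C*N = 2*C*N)
(-5068 - 23264) + U(106, I(-3, -3)) = (-5068 - 23264) + 2*(-1/4)*106 = -28332 - 53 = -28385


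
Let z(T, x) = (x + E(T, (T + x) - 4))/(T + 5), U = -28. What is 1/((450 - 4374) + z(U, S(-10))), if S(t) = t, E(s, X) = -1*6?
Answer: -23/90236 ≈ -0.00025489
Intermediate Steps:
E(s, X) = -6
z(T, x) = (-6 + x)/(5 + T) (z(T, x) = (x - 6)/(T + 5) = (-6 + x)/(5 + T))
1/((450 - 4374) + z(U, S(-10))) = 1/((450 - 4374) + (-6 - 10)/(5 - 28)) = 1/(-3924 - 16/(-23)) = 1/(-3924 - 1/23*(-16)) = 1/(-3924 + 16/23) = 1/(-90236/23) = -23/90236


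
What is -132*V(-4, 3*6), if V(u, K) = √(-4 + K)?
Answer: -132*√14 ≈ -493.90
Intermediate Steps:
-132*V(-4, 3*6) = -132*√(-4 + 3*6) = -132*√(-4 + 18) = -132*√14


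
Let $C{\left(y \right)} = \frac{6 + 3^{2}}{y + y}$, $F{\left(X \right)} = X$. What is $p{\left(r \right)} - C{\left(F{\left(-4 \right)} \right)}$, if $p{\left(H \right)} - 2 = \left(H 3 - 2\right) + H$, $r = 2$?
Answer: $\frac{79}{8} \approx 9.875$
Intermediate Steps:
$p{\left(H \right)} = 4 H$ ($p{\left(H \right)} = 2 + \left(\left(H 3 - 2\right) + H\right) = 2 + \left(\left(3 H - 2\right) + H\right) = 2 + \left(\left(-2 + 3 H\right) + H\right) = 2 + \left(-2 + 4 H\right) = 4 H$)
$C{\left(y \right)} = \frac{15}{2 y}$ ($C{\left(y \right)} = \frac{6 + 9}{2 y} = 15 \frac{1}{2 y} = \frac{15}{2 y}$)
$p{\left(r \right)} - C{\left(F{\left(-4 \right)} \right)} = 4 \cdot 2 - \frac{15}{2 \left(-4\right)} = 8 - \frac{15}{2} \left(- \frac{1}{4}\right) = 8 - - \frac{15}{8} = 8 + \frac{15}{8} = \frac{79}{8}$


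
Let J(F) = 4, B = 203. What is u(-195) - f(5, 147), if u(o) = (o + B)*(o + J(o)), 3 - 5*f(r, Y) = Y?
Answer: -7496/5 ≈ -1499.2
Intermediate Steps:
f(r, Y) = ⅗ - Y/5
u(o) = (4 + o)*(203 + o) (u(o) = (o + 203)*(o + 4) = (203 + o)*(4 + o) = (4 + o)*(203 + o))
u(-195) - f(5, 147) = (812 + (-195)² + 207*(-195)) - (⅗ - ⅕*147) = (812 + 38025 - 40365) - (⅗ - 147/5) = -1528 - 1*(-144/5) = -1528 + 144/5 = -7496/5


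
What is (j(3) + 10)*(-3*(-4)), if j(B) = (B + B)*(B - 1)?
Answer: 264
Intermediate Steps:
j(B) = 2*B*(-1 + B) (j(B) = (2*B)*(-1 + B) = 2*B*(-1 + B))
(j(3) + 10)*(-3*(-4)) = (2*3*(-1 + 3) + 10)*(-3*(-4)) = (2*3*2 + 10)*12 = (12 + 10)*12 = 22*12 = 264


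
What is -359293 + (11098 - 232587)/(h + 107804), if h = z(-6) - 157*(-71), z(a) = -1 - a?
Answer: -42740279597/118956 ≈ -3.5930e+5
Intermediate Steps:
h = 11152 (h = (-1 - 1*(-6)) - 157*(-71) = (-1 + 6) + 11147 = 5 + 11147 = 11152)
-359293 + (11098 - 232587)/(h + 107804) = -359293 + (11098 - 232587)/(11152 + 107804) = -359293 - 221489/118956 = -42740279597/118956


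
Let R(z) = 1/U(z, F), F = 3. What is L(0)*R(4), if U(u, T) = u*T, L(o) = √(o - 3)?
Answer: I*√3/12 ≈ 0.14434*I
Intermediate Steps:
L(o) = √(-3 + o)
U(u, T) = T*u
R(z) = 1/(3*z)
L(0)*R(4) = √(-3 + 0)*((⅓)/4) = √(-3)*((⅓)*(¼)) = (I*√3)*(1/12) = I*√3/12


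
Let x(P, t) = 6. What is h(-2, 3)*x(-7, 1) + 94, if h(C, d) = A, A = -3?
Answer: 76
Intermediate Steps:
h(C, d) = -3
h(-2, 3)*x(-7, 1) + 94 = -3*6 + 94 = -18 + 94 = 76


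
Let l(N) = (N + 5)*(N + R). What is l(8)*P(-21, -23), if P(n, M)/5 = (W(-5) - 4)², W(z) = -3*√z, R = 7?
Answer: -28275 + 23400*I*√5 ≈ -28275.0 + 52324.0*I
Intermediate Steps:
l(N) = (5 + N)*(7 + N) (l(N) = (N + 5)*(N + 7) = (5 + N)*(7 + N))
P(n, M) = 5*(-4 - 3*I*√5)² (P(n, M) = 5*(-3*I*√5 - 4)² = 5*(-4 - 3*I*√5)²)
l(8)*P(-21, -23) = (35 + 8² + 12*8)*(-145 + 120*I*√5) = (35 + 64 + 96)*(-145 + 120*I*√5) = 195*(-145 + 120*I*√5) = -28275 + 23400*I*√5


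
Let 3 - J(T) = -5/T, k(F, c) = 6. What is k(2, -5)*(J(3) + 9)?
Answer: 82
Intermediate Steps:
J(T) = 3 + 5/T (J(T) = 3 - (-5)/T = 3 + 5/T)
k(2, -5)*(J(3) + 9) = 6*((3 + 5/3) + 9) = 6*(14/3 + 9) = 6*(41/3) = 82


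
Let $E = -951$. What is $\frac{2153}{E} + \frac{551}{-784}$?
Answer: $- \frac{2211953}{745584} \approx -2.9667$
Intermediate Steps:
$\frac{2153}{E} + \frac{551}{-784} = \frac{2153}{-951} + \frac{551}{-784} = 2153 \left(- \frac{1}{951}\right) + 551 \left(- \frac{1}{784}\right) = - \frac{2153}{951} - \frac{551}{784} = - \frac{2211953}{745584}$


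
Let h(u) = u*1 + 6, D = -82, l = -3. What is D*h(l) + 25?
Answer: -221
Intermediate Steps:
h(u) = 6 + u (h(u) = u + 6 = 6 + u)
D*h(l) + 25 = -82*(6 - 3) + 25 = -82*3 + 25 = -246 + 25 = -221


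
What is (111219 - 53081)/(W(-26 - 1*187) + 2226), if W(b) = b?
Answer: 58138/2013 ≈ 28.881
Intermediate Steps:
(111219 - 53081)/(W(-26 - 1*187) + 2226) = (111219 - 53081)/((-26 - 1*187) + 2226) = 58138/((-26 - 187) + 2226) = 58138/(-213 + 2226) = 58138/2013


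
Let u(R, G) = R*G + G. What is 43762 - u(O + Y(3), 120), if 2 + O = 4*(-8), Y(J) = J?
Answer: 47362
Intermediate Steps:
O = -34 (O = -2 + 4*(-8) = -2 - 32 = -34)
u(R, G) = G + G*R (u(R, G) = G*R + G = G + G*R)
43762 - u(O + Y(3), 120) = 43762 - 120*(1 + (-34 + 3)) = 43762 - 120*(1 - 31) = 43762 - 120*(-30) = 43762 - 1*(-3600) = 43762 + 3600 = 47362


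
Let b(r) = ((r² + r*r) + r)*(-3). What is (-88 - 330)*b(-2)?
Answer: 7524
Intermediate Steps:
b(r) = -6*r² - 3*r (b(r) = ((r² + r²) + r)*(-3) = (2*r² + r)*(-3) = (r + 2*r²)*(-3) = -6*r² - 3*r)
(-88 - 330)*b(-2) = (-88 - 330)*(-3*(-2)*(1 + 2*(-2))) = -(-1254)*(-2)*(1 - 4) = -(-1254)*(-2)*(-3) = -418*(-18) = 7524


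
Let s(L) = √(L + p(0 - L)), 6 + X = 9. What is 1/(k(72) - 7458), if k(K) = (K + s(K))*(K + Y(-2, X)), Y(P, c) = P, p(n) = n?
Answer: -1/2418 ≈ -0.00041356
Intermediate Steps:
X = 3 (X = -6 + 9 = 3)
s(L) = 0 (s(L) = √(L + (0 - L)) = √(L - L) = √0 = 0)
k(K) = K*(-2 + K) (k(K) = (K + 0)*(K - 2) = K*(-2 + K))
1/(k(72) - 7458) = 1/(72*(-2 + 72) - 7458) = 1/(72*70 - 7458) = 1/(5040 - 7458) = 1/(-2418) = -1/2418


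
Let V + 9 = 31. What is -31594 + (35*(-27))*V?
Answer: -52384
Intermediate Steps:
V = 22 (V = -9 + 31 = 22)
-31594 + (35*(-27))*V = -31594 + (35*(-27))*22 = -31594 - 945*22 = -31594 - 20790 = -52384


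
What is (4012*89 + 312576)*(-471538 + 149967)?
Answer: -215338090724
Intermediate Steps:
(4012*89 + 312576)*(-471538 + 149967) = (357068 + 312576)*(-321571) = 669644*(-321571) = -215338090724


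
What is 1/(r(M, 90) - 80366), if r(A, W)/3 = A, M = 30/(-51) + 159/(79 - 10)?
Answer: -391/31421093 ≈ -1.2444e-5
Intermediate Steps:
M = 671/391 (M = 30*(-1/51) + 159/69 = -10/17 + 159*(1/69) = -10/17 + 53/23 = 671/391 ≈ 1.7161)
r(A, W) = 3*A
1/(r(M, 90) - 80366) = 1/(3*(671/391) - 80366) = 1/(2013/391 - 80366) = 1/(-31421093/391) = -391/31421093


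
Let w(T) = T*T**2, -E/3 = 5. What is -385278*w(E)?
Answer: 1300313250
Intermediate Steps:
E = -15 (E = -3*5 = -15)
w(T) = T**3
-385278*w(E) = -385278*(-15)**3 = -385278*(-3375) = 1300313250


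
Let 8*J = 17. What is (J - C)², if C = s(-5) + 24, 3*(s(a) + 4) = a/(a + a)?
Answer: 187489/576 ≈ 325.50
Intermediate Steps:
s(a) = -23/6 (s(a) = -4 + (a/(a + a))/3 = -4 + (a/((2*a)))/3 = -4 + (a*(1/(2*a)))/3 = -4 + (⅓)*(½) = -4 + ⅙ = -23/6)
C = 121/6 (C = -23/6 + 24 = 121/6 ≈ 20.167)
J = 17/8 (J = (⅛)*17 = 17/8 ≈ 2.1250)
(J - C)² = (17/8 - 1*121/6)² = (17/8 - 121/6)² = (-433/24)² = 187489/576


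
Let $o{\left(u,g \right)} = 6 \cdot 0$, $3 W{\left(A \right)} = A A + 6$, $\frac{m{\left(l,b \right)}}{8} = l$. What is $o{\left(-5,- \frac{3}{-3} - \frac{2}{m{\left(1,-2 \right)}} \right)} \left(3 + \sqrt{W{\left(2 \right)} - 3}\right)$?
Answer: $0$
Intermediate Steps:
$m{\left(l,b \right)} = 8 l$
$W{\left(A \right)} = 2 + \frac{A^{2}}{3}$ ($W{\left(A \right)} = \frac{A A + 6}{3} = \frac{A^{2} + 6}{3} = \frac{6 + A^{2}}{3} = 2 + \frac{A^{2}}{3}$)
$o{\left(u,g \right)} = 0$
$o{\left(-5,- \frac{3}{-3} - \frac{2}{m{\left(1,-2 \right)}} \right)} \left(3 + \sqrt{W{\left(2 \right)} - 3}\right) = 0 \left(3 + \sqrt{\left(2 + \frac{2^{2}}{3}\right) - 3}\right) = 0 \left(3 + \sqrt{\left(2 + \frac{1}{3} \cdot 4\right) - 3}\right) = 0 \left(3 + \sqrt{\left(2 + \frac{4}{3}\right) - 3}\right) = 0 \left(3 + \sqrt{\frac{10}{3} - 3}\right) = 0 \left(3 + \sqrt{\frac{1}{3}}\right) = 0 \left(3 + \frac{\sqrt{3}}{3}\right) = 0$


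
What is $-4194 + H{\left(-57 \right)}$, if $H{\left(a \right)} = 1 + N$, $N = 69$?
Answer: $-4124$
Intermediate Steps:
$H{\left(a \right)} = 70$ ($H{\left(a \right)} = 1 + 69 = 70$)
$-4194 + H{\left(-57 \right)} = -4194 + 70 = -4124$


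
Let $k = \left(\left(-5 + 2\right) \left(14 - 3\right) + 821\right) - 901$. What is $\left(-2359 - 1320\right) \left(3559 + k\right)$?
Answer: $-12677834$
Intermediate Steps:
$k = -113$ ($k = \left(\left(-3\right) 11 + 821\right) - 901 = \left(-33 + 821\right) - 901 = 788 - 901 = -113$)
$\left(-2359 - 1320\right) \left(3559 + k\right) = \left(-2359 - 1320\right) \left(3559 - 113\right) = \left(-3679\right) 3446 = -12677834$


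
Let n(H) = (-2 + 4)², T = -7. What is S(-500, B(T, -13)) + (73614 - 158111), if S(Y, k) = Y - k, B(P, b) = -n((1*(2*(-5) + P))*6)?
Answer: -84993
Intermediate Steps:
n(H) = 4 (n(H) = 2² = 4)
B(P, b) = -4 (B(P, b) = -1*4 = -4)
S(-500, B(T, -13)) + (73614 - 158111) = (-500 - 1*(-4)) + (73614 - 158111) = (-500 + 4) - 84497 = -496 - 84497 = -84993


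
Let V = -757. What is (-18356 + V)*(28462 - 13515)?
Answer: -285682011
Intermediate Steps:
(-18356 + V)*(28462 - 13515) = (-18356 - 757)*(28462 - 13515) = -19113*14947 = -285682011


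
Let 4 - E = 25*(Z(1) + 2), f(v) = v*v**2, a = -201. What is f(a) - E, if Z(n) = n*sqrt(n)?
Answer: -8120530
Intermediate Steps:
Z(n) = n**(3/2)
f(v) = v**3
E = -71 (E = 4 - 25*(1**(3/2) + 2) = 4 - 25*(1 + 2) = 4 - 25*3 = 4 - 1*75 = 4 - 75 = -71)
f(a) - E = (-201)**3 - 1*(-71) = -8120601 + 71 = -8120530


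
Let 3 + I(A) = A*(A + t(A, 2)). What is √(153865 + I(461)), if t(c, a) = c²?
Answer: 2*√24584641 ≈ 9916.6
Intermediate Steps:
I(A) = -3 + A*(A + A²)
√(153865 + I(461)) = √(153865 + (-3 + 461² + 461³)) = √(153865 + (-3 + 212521 + 97972181)) = √(153865 + 98184699) = √98338564 = 2*√24584641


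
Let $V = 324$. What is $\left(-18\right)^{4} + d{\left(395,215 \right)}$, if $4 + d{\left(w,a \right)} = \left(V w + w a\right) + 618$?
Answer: $318495$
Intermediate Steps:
$d{\left(w,a \right)} = 614 + 324 w + a w$ ($d{\left(w,a \right)} = -4 + \left(\left(324 w + w a\right) + 618\right) = -4 + \left(\left(324 w + a w\right) + 618\right) = -4 + \left(618 + 324 w + a w\right) = 614 + 324 w + a w$)
$\left(-18\right)^{4} + d{\left(395,215 \right)} = \left(-18\right)^{4} + \left(614 + 324 \cdot 395 + 215 \cdot 395\right) = 104976 + \left(614 + 127980 + 84925\right) = 104976 + 213519 = 318495$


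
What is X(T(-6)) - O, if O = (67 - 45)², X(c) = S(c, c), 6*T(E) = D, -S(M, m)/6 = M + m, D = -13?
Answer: -458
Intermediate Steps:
S(M, m) = -6*M - 6*m (S(M, m) = -6*(M + m) = -6*M - 6*m)
T(E) = -13/6 (T(E) = (⅙)*(-13) = -13/6)
X(c) = -12*c (X(c) = -6*c - 6*c = -12*c)
O = 484 (O = 22² = 484)
X(T(-6)) - O = -12*(-13/6) - 1*484 = 26 - 484 = -458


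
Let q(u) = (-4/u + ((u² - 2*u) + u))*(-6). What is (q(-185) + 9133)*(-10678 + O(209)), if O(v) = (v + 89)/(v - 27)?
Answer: 35466900478931/16835 ≈ 2.1067e+9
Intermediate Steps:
O(v) = (89 + v)/(-27 + v)
q(u) = -6*u² + 6*u + 24/u (q(u) = (-4/u + (u² - u))*(-6) = (u² - u - 4/u)*(-6) = -6*u² + 6*u + 24/u)
(q(-185) + 9133)*(-10678 + O(209)) = (6*(4 + (-185)²*(1 - 1*(-185)))/(-185) + 9133)*(-10678 + (89 + 209)/(-27 + 209)) = (6*(-1/185)*(4 + 34225*(1 + 185)) + 9133)*(-10678 + 298/182) = (6*(-1/185)*(4 + 34225*186) + 9133)*(-10678 + (1/182)*298) = (6*(-1/185)*(4 + 6365850) + 9133)*(-10678 + 149/91) = (6*(-1/185)*6365854 + 9133)*(-971549/91) = (-38195124/185 + 9133)*(-971549/91) = -36505519/185*(-971549/91) = 35466900478931/16835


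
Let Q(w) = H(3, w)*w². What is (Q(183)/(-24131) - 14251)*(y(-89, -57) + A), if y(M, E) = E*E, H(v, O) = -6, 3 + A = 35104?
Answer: -223398465550/409 ≈ -5.4621e+8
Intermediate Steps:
A = 35101 (A = -3 + 35104 = 35101)
Q(w) = -6*w²
y(M, E) = E²
(Q(183)/(-24131) - 14251)*(y(-89, -57) + A) = (-6*183²/(-24131) - 14251)*((-57)² + 35101) = (-6*33489*(-1/24131) - 14251)*(3249 + 35101) = (-200934*(-1/24131) - 14251)*38350 = (200934/24131 - 14251)*38350 = -343689947/24131*38350 = -223398465550/409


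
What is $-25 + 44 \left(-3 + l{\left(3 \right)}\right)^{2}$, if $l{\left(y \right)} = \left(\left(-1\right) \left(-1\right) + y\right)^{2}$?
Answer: $7411$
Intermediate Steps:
$l{\left(y \right)} = \left(1 + y\right)^{2}$
$-25 + 44 \left(-3 + l{\left(3 \right)}\right)^{2} = -25 + 44 \left(-3 + \left(1 + 3\right)^{2}\right)^{2} = -25 + 44 \left(-3 + 4^{2}\right)^{2} = -25 + 44 \left(-3 + 16\right)^{2} = -25 + 44 \cdot 13^{2} = -25 + 44 \cdot 169 = -25 + 7436 = 7411$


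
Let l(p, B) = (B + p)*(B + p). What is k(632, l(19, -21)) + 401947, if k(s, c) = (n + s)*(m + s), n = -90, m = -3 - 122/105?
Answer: 77934701/105 ≈ 7.4224e+5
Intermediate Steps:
m = -437/105 (m = -3 - 122/105 = -437/105 ≈ -4.1619)
l(p, B) = (B + p)²
k(s, c) = (-90 + s)*(-437/105 + s)
k(632, l(19, -21)) + 401947 = (2622/7 + 632² - 9887/105*632) + 401947 = (2622/7 + 399424 - 6248584/105) + 401947 = 35730266/105 + 401947 = 77934701/105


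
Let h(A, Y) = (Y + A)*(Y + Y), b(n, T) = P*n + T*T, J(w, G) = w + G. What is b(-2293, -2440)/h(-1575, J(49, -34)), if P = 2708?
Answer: 63961/11700 ≈ 5.4668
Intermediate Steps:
J(w, G) = G + w
b(n, T) = T² + 2708*n (b(n, T) = 2708*n + T*T = 2708*n + T² = T² + 2708*n)
h(A, Y) = 2*Y*(A + Y) (h(A, Y) = (A + Y)*(2*Y) = 2*Y*(A + Y))
b(-2293, -2440)/h(-1575, J(49, -34)) = ((-2440)² + 2708*(-2293))/((2*(-34 + 49)*(-1575 + (-34 + 49)))) = (5953600 - 6209444)/((2*15*(-1575 + 15))) = -255844/(2*15*(-1560)) = -255844/(-46800) = -255844*(-1/46800) = 63961/11700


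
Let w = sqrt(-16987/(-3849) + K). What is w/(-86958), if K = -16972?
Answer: -I*sqrt(251371419609)/334701342 ≈ -0.001498*I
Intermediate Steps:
w = I*sqrt(251371419609)/3849 (w = sqrt(-16987/(-3849) - 16972) = sqrt(-16987*(-1/3849) - 16972) = sqrt(16987/3849 - 16972) = sqrt(-65308241/3849) = I*sqrt(251371419609)/3849 ≈ 130.26*I)
w/(-86958) = (I*sqrt(251371419609)/3849)/(-86958) = (I*sqrt(251371419609)/3849)*(-1/86958) = -I*sqrt(251371419609)/334701342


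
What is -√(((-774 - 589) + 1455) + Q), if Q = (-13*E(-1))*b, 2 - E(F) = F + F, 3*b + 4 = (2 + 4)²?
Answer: -2*I*√1041/3 ≈ -21.51*I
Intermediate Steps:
b = 32/3 (b = -4/3 + (2 + 4)²/3 = -4/3 + (⅓)*6² = -4/3 + (⅓)*36 = -4/3 + 12 = 32/3 ≈ 10.667)
E(F) = 2 - 2*F (E(F) = 2 - (F + F) = 2 - 2*F)
Q = -1664/3 (Q = -13*(2 - 2*(-1))*(32/3) = -13*(2 + 2)*(32/3) = -13*4*(32/3) = -52*32/3 = -1664/3 ≈ -554.67)
-√(((-774 - 589) + 1455) + Q) = -√(((-774 - 589) + 1455) - 1664/3) = -√((-1363 + 1455) - 1664/3) = -√(92 - 1664/3) = -√(-1388/3) = -2*I*√1041/3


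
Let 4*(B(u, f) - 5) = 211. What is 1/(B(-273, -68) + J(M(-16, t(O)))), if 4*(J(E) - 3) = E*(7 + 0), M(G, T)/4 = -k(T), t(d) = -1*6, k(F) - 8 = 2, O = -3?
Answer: -4/37 ≈ -0.10811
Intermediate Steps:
B(u, f) = 231/4 (B(u, f) = 5 + (¼)*211 = 5 + 211/4 = 231/4)
k(F) = 10 (k(F) = 8 + 2 = 10)
t(d) = -6
M(G, T) = -40 (M(G, T) = 4*(-1*10) = 4*(-10) = -40)
J(E) = 3 + 7*E/4 (J(E) = 3 + (E*(7 + 0))/4 = 3 + (E*7)/4 = 3 + (7*E)/4 = 3 + 7*E/4)
1/(B(-273, -68) + J(M(-16, t(O)))) = 1/(231/4 + (3 + (7/4)*(-40))) = 1/(231/4 + (3 - 70)) = 1/(231/4 - 67) = 1/(-37/4) = -4/37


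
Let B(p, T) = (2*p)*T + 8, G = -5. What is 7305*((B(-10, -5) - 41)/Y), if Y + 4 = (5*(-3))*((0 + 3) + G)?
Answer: 489435/26 ≈ 18824.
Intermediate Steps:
B(p, T) = 8 + 2*T*p (B(p, T) = 2*T*p + 8 = 8 + 2*T*p)
Y = 26 (Y = -4 + (5*(-3))*((0 + 3) - 5) = -4 - 15*(3 - 5) = -4 - 15*(-2) = -4 + 30 = 26)
7305*((B(-10, -5) - 41)/Y) = 7305*(((8 + 2*(-5)*(-10)) - 41)/26) = 7305*(((8 + 100) - 41)*(1/26)) = 7305*((108 - 41)*(1/26)) = 7305*(67*(1/26)) = 7305*(67/26) = 489435/26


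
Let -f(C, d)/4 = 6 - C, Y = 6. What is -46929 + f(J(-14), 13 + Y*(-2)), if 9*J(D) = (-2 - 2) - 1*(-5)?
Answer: -422573/9 ≈ -46953.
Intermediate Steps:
J(D) = ⅑ (J(D) = ((-2 - 2) - 1*(-5))/9 = (-4 + 5)/9 = (⅑)*1 = ⅑)
f(C, d) = -24 + 4*C (f(C, d) = -4*(6 - C) = -24 + 4*C)
-46929 + f(J(-14), 13 + Y*(-2)) = -46929 + (-24 + 4*(⅑)) = -46929 + (-24 + 4/9) = -46929 - 212/9 = -422573/9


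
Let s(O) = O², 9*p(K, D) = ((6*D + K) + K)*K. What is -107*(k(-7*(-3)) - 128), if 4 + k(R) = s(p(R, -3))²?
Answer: -1052276948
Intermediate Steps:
p(K, D) = K*(2*K + 6*D)/9 (p(K, D) = (((6*D + K) + K)*K)/9 = (((K + 6*D) + K)*K)/9 = ((2*K + 6*D)*K)/9 = (K*(2*K + 6*D))/9 = K*(2*K + 6*D)/9)
k(R) = -4 + 16*R⁴*(-9 + R)⁴/6561 (k(R) = -4 + ((2*R*(R + 3*(-3))/9)²)² = -4 + ((2*R*(R - 9)/9)²)² = -4 + ((2*R*(-9 + R)/9)²)² = -4 + (4*R²*(-9 + R)²/81)² = -4 + 16*R⁴*(-9 + R)⁴/6561)
-107*(k(-7*(-3)) - 128) = -107*((-4 + 16*(-7*(-3))⁴*(-9 - 7*(-3))⁴/6561) - 128) = -107*((-4 + (16/6561)*21⁴*(-9 + 21)⁴) - 128) = -107*((-4 + (16/6561)*194481*12⁴) - 128) = -107*((-4 + (16/6561)*194481*20736) - 128) = -107*((-4 + 9834496) - 128) = -107*(9834492 - 128) = -107*9834364 = -1052276948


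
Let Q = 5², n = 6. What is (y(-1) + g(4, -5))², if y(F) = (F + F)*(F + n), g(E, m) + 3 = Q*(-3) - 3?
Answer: 8281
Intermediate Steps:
Q = 25
g(E, m) = -81 (g(E, m) = -3 + (25*(-3) - 3) = -3 + (-75 - 3) = -3 - 78 = -81)
y(F) = 2*F*(6 + F) (y(F) = (F + F)*(F + 6) = (2*F)*(6 + F) = 2*F*(6 + F))
(y(-1) + g(4, -5))² = (2*(-1)*(6 - 1) - 81)² = (2*(-1)*5 - 81)² = (-10 - 81)² = (-91)² = 8281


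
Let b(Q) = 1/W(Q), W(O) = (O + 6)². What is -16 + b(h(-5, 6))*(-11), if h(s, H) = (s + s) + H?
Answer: -75/4 ≈ -18.750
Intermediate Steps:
h(s, H) = H + 2*s (h(s, H) = 2*s + H = H + 2*s)
W(O) = (6 + O)²
b(Q) = (6 + Q)⁻² (b(Q) = 1/((6 + Q)²) = (6 + Q)⁻²)
-16 + b(h(-5, 6))*(-11) = -16 - 11/(6 + (6 + 2*(-5)))² = -16 - 11/(6 + (6 - 10))² = -16 - 11/(6 - 4)² = -16 - 11/2² = -16 + (¼)*(-11) = -16 - 11/4 = -75/4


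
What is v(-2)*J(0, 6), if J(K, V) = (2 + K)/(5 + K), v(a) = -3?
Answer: -6/5 ≈ -1.2000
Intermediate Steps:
J(K, V) = (2 + K)/(5 + K)
v(-2)*J(0, 6) = -3*(2 + 0)/(5 + 0) = -3*2/5 = -6/5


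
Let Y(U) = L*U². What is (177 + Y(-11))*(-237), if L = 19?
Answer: -586812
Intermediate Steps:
Y(U) = 19*U²
(177 + Y(-11))*(-237) = (177 + 19*(-11)²)*(-237) = (177 + 19*121)*(-237) = (177 + 2299)*(-237) = 2476*(-237) = -586812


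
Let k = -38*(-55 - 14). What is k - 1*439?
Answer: 2183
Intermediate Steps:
k = 2622 (k = -38*(-69) = 2622)
k - 1*439 = 2622 - 1*439 = 2622 - 439 = 2183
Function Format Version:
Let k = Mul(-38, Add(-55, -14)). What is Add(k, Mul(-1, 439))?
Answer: 2183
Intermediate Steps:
k = 2622 (k = Mul(-38, -69) = 2622)
Add(k, Mul(-1, 439)) = Add(2622, Mul(-1, 439)) = Add(2622, -439) = 2183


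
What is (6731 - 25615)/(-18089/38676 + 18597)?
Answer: -730357584/719239483 ≈ -1.0155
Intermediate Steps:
(6731 - 25615)/(-18089/38676 + 18597) = -18884/(-18089*1/38676 + 18597) = -18884/(-18089/38676 + 18597) = -18884/719239483/38676 = -18884*38676/719239483 = -730357584/719239483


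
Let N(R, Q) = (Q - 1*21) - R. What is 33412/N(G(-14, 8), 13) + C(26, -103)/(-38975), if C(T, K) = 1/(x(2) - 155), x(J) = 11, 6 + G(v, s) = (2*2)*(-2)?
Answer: 31253584801/5612400 ≈ 5568.7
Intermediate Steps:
G(v, s) = -14 (G(v, s) = -6 + (2*2)*(-2) = -6 + 4*(-2) = -6 - 8 = -14)
N(R, Q) = -21 + Q - R (N(R, Q) = (Q - 21) - R = (-21 + Q) - R = -21 + Q - R)
C(T, K) = -1/144 (C(T, K) = 1/(11 - 155) = 1/(-144) = -1/144)
33412/N(G(-14, 8), 13) + C(26, -103)/(-38975) = 33412/(-21 + 13 - 1*(-14)) - 1/144/(-38975) = 33412/(-21 + 13 + 14) - 1/144*(-1/38975) = 33412/6 + 1/5612400 = 33412*(1/6) + 1/5612400 = 16706/3 + 1/5612400 = 31253584801/5612400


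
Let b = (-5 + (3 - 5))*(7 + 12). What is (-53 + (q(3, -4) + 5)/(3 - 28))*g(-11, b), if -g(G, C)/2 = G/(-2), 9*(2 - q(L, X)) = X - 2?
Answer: 43978/75 ≈ 586.37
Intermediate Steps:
q(L, X) = 20/9 - X/9 (q(L, X) = 2 - (X - 2)/9 = 2 - (-2 + X)/9 = 2 + (2/9 - X/9) = 20/9 - X/9)
b = -133 (b = (-5 - 2)*19 = -7*19 = -133)
g(G, C) = G (g(G, C) = -2*G/(-2) = -2*G*(-1)/2 = -(-1)*G = G)
(-53 + (q(3, -4) + 5)/(3 - 28))*g(-11, b) = (-53 + ((20/9 - ⅑*(-4)) + 5)/(3 - 28))*(-11) = (-53 + ((20/9 + 4/9) + 5)/(-25))*(-11) = (-53 + (8/3 + 5)*(-1/25))*(-11) = (-53 + (23/3)*(-1/25))*(-11) = (-53 - 23/75)*(-11) = -3998/75*(-11) = 43978/75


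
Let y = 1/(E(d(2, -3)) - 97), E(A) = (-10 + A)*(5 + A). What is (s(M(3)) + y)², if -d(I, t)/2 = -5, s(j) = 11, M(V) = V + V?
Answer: 1136356/9409 ≈ 120.77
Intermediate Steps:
M(V) = 2*V
d(I, t) = 10 (d(I, t) = -2*(-5) = 10)
y = -1/97 (y = 1/((-50 + 10² - 5*10) - 97) = 1/((-50 + 100 - 50) - 97) = 1/(0 - 97) = 1/(-97) = -1/97 ≈ -0.010309)
(s(M(3)) + y)² = (11 - 1/97)² = (1066/97)² = 1136356/9409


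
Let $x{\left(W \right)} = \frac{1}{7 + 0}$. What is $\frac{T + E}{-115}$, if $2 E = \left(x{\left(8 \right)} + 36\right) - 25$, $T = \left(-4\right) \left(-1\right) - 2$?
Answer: $- \frac{53}{805} \approx -0.065838$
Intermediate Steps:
$x{\left(W \right)} = \frac{1}{7}$
$T = 2$ ($T = 4 - 2 = 2$)
$E = \frac{39}{7}$ ($E = \frac{\left(\frac{1}{7} + 36\right) - 25}{2} = \frac{\frac{253}{7} - 25}{2} = \frac{1}{2} \cdot \frac{78}{7} = \frac{39}{7} \approx 5.5714$)
$\frac{T + E}{-115} = \frac{2 + \frac{39}{7}}{-115} = \left(- \frac{1}{115}\right) \frac{53}{7} = - \frac{53}{805}$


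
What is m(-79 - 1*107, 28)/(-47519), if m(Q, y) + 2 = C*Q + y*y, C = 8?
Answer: 706/47519 ≈ 0.014857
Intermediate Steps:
m(Q, y) = -2 + y² + 8*Q (m(Q, y) = -2 + (8*Q + y*y) = -2 + (8*Q + y²) = -2 + (y² + 8*Q) = -2 + y² + 8*Q)
m(-79 - 1*107, 28)/(-47519) = (-2 + 28² + 8*(-79 - 1*107))/(-47519) = (-2 + 784 + 8*(-79 - 107))*(-1/47519) = (-2 + 784 + 8*(-186))*(-1/47519) = (-2 + 784 - 1488)*(-1/47519) = -706*(-1/47519) = 706/47519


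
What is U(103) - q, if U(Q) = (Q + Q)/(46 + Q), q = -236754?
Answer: 35276552/149 ≈ 2.3676e+5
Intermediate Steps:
U(Q) = 2*Q/(46 + Q) (U(Q) = (2*Q)/(46 + Q) = 2*Q/(46 + Q))
U(103) - q = 2*103/(46 + 103) - 1*(-236754) = 2*103/149 + 236754 = 2*103*(1/149) + 236754 = 206/149 + 236754 = 35276552/149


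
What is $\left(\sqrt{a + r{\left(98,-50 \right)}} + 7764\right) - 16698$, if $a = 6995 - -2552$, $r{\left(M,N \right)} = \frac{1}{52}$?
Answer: $-8934 + \frac{\sqrt{6453785}}{26} \approx -8836.3$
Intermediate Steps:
$r{\left(M,N \right)} = \frac{1}{52}$
$a = 9547$ ($a = 6995 + 2552 = 9547$)
$\left(\sqrt{a + r{\left(98,-50 \right)}} + 7764\right) - 16698 = \left(\sqrt{9547 + \frac{1}{52}} + 7764\right) - 16698 = \left(\sqrt{\frac{496445}{52}} + 7764\right) - 16698 = \left(\frac{\sqrt{6453785}}{26} + 7764\right) - 16698 = \left(7764 + \frac{\sqrt{6453785}}{26}\right) - 16698 = -8934 + \frac{\sqrt{6453785}}{26}$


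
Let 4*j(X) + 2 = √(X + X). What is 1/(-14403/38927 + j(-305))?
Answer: -10546569964/471345473923 - 3030622658*I*√610/471345473923 ≈ -0.022375 - 0.1588*I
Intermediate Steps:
j(X) = -½ + √2*√X/4 (j(X) = -½ + √(X + X)/4 = -½ + √(2*X)/4 = -½ + (√2*√X)/4 = -½ + √2*√X/4)
1/(-14403/38927 + j(-305)) = 1/(-14403/38927 + (-½ + √2*√(-305)/4)) = 1/(-14403*1/38927 + (-½ + √2*(I*√305)/4)) = 1/(-14403/38927 + (-½ + I*√610/4)) = 1/(-67733/77854 + I*√610/4)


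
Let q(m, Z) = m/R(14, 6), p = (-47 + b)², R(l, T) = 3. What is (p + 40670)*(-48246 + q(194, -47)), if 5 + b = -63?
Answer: -2596732960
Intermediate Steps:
b = -68 (b = -5 - 63 = -68)
p = 13225 (p = (-47 - 68)² = (-115)² = 13225)
q(m, Z) = m/3
(p + 40670)*(-48246 + q(194, -47)) = (13225 + 40670)*(-48246 + (⅓)*194) = 53895*(-48246 + 194/3) = 53895*(-144544/3) = -2596732960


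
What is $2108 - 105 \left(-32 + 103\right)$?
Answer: $-5347$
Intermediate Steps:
$2108 - 105 \left(-32 + 103\right) = 2108 - 7455 = -5347$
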